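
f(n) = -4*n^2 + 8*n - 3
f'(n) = 8 - 8*n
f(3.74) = -29.03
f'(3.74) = -21.92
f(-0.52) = -8.24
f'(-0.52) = 12.16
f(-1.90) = -32.64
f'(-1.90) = 23.20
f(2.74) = -11.11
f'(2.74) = -13.92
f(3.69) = -27.94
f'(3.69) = -21.52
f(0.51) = 0.04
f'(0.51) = 3.92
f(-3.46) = -78.57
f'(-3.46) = 35.68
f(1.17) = 0.88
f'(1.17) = -1.36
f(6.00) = -99.00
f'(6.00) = -40.00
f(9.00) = -255.00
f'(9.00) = -64.00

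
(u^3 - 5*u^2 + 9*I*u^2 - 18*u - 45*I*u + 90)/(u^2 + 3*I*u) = u - 5 + 6*I - 30*I/u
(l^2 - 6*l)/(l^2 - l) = (l - 6)/(l - 1)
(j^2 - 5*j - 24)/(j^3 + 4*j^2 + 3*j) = (j - 8)/(j*(j + 1))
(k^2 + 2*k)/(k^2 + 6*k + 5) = k*(k + 2)/(k^2 + 6*k + 5)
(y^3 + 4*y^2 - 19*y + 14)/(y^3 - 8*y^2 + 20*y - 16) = (y^2 + 6*y - 7)/(y^2 - 6*y + 8)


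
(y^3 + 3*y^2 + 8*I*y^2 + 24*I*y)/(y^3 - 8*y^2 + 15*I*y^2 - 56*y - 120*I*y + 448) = y*(y + 3)/(y^2 + y*(-8 + 7*I) - 56*I)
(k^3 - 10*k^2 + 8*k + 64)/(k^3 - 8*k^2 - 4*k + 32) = (k - 4)/(k - 2)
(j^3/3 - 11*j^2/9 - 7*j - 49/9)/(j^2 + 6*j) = (3*j^3 - 11*j^2 - 63*j - 49)/(9*j*(j + 6))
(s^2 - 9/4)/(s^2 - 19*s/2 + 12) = (s + 3/2)/(s - 8)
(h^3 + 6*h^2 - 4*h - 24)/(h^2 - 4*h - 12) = (h^2 + 4*h - 12)/(h - 6)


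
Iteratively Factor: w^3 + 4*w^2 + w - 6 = (w + 3)*(w^2 + w - 2) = (w - 1)*(w + 3)*(w + 2)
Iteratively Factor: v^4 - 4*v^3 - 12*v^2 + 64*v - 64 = (v - 4)*(v^3 - 12*v + 16) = (v - 4)*(v - 2)*(v^2 + 2*v - 8) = (v - 4)*(v - 2)^2*(v + 4)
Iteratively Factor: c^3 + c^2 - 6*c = (c + 3)*(c^2 - 2*c) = (c - 2)*(c + 3)*(c)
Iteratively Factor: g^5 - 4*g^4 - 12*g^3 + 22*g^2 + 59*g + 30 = (g - 5)*(g^4 + g^3 - 7*g^2 - 13*g - 6) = (g - 5)*(g + 1)*(g^3 - 7*g - 6) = (g - 5)*(g + 1)^2*(g^2 - g - 6) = (g - 5)*(g + 1)^2*(g + 2)*(g - 3)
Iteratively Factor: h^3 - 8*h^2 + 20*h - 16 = (h - 2)*(h^2 - 6*h + 8) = (h - 2)^2*(h - 4)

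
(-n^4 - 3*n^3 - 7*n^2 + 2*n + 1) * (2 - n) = n^5 + n^4 + n^3 - 16*n^2 + 3*n + 2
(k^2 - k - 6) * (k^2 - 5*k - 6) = k^4 - 6*k^3 - 7*k^2 + 36*k + 36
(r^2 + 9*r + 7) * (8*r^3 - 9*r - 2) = 8*r^5 + 72*r^4 + 47*r^3 - 83*r^2 - 81*r - 14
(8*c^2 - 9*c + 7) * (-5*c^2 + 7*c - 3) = -40*c^4 + 101*c^3 - 122*c^2 + 76*c - 21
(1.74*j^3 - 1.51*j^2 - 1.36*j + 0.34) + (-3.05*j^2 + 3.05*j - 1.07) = 1.74*j^3 - 4.56*j^2 + 1.69*j - 0.73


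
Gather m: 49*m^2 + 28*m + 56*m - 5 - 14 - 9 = 49*m^2 + 84*m - 28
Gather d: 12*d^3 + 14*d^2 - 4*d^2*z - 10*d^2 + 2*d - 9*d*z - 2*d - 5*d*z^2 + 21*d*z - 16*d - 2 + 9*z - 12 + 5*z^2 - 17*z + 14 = 12*d^3 + d^2*(4 - 4*z) + d*(-5*z^2 + 12*z - 16) + 5*z^2 - 8*z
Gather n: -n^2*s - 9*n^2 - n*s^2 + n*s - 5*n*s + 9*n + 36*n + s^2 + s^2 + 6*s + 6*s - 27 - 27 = n^2*(-s - 9) + n*(-s^2 - 4*s + 45) + 2*s^2 + 12*s - 54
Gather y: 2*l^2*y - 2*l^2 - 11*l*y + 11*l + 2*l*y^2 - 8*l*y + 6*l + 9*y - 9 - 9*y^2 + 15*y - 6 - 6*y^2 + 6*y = -2*l^2 + 17*l + y^2*(2*l - 15) + y*(2*l^2 - 19*l + 30) - 15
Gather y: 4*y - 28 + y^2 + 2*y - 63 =y^2 + 6*y - 91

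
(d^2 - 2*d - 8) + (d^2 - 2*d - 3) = 2*d^2 - 4*d - 11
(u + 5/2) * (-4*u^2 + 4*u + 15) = -4*u^3 - 6*u^2 + 25*u + 75/2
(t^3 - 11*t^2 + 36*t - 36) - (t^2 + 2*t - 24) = t^3 - 12*t^2 + 34*t - 12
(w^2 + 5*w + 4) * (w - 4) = w^3 + w^2 - 16*w - 16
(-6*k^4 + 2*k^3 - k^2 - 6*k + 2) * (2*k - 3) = -12*k^5 + 22*k^4 - 8*k^3 - 9*k^2 + 22*k - 6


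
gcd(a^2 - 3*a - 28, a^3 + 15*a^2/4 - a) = a + 4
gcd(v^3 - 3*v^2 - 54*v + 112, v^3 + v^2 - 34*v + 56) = v^2 + 5*v - 14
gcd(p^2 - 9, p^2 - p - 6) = p - 3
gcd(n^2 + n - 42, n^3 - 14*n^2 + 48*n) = n - 6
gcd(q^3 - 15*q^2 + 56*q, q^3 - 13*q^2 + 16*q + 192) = q - 8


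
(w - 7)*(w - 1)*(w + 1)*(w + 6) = w^4 - w^3 - 43*w^2 + w + 42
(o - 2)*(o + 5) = o^2 + 3*o - 10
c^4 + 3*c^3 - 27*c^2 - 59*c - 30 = (c - 5)*(c + 1)^2*(c + 6)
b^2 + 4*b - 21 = (b - 3)*(b + 7)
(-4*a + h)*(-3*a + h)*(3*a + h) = 36*a^3 - 9*a^2*h - 4*a*h^2 + h^3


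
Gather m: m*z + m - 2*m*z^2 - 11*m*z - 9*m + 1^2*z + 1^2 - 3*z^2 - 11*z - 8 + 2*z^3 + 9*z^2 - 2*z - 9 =m*(-2*z^2 - 10*z - 8) + 2*z^3 + 6*z^2 - 12*z - 16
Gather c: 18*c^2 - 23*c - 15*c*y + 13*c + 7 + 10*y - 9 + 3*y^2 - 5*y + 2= 18*c^2 + c*(-15*y - 10) + 3*y^2 + 5*y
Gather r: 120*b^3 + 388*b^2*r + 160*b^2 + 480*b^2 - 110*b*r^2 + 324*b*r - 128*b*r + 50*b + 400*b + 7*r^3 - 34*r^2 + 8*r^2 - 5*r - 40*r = 120*b^3 + 640*b^2 + 450*b + 7*r^3 + r^2*(-110*b - 26) + r*(388*b^2 + 196*b - 45)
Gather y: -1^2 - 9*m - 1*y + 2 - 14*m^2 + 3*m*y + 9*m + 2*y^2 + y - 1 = -14*m^2 + 3*m*y + 2*y^2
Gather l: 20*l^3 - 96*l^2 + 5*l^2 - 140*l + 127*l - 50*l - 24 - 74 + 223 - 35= 20*l^3 - 91*l^2 - 63*l + 90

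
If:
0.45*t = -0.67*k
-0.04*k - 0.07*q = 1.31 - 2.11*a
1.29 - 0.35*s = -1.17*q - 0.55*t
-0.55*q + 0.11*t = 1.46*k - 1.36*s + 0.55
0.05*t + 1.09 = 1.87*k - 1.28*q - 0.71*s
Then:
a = 0.61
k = 0.47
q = -0.55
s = 0.75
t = -0.70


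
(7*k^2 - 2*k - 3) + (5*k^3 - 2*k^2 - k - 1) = 5*k^3 + 5*k^2 - 3*k - 4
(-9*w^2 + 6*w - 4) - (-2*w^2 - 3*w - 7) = -7*w^2 + 9*w + 3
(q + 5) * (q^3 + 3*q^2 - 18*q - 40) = q^4 + 8*q^3 - 3*q^2 - 130*q - 200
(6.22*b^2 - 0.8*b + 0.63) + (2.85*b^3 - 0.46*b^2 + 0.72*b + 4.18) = 2.85*b^3 + 5.76*b^2 - 0.0800000000000001*b + 4.81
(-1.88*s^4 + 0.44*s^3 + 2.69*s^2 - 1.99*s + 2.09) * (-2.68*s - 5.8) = 5.0384*s^5 + 9.7248*s^4 - 9.7612*s^3 - 10.2688*s^2 + 5.9408*s - 12.122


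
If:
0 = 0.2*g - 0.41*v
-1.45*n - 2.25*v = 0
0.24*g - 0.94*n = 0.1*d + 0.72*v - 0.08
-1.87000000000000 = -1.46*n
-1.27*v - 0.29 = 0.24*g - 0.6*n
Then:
No Solution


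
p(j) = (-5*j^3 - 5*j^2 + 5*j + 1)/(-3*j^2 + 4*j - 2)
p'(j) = (6*j - 4)*(-5*j^3 - 5*j^2 + 5*j + 1)/(-3*j^2 + 4*j - 2)^2 + (-15*j^2 - 10*j + 5)/(-3*j^2 + 4*j - 2) = (15*j^4 - 40*j^3 + 25*j^2 + 26*j - 14)/(9*j^4 - 24*j^3 + 28*j^2 - 16*j + 4)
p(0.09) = -0.84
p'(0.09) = -4.15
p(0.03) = -0.61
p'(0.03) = -3.72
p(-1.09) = 0.39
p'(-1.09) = 0.61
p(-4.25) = -3.73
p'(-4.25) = 1.55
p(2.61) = 9.08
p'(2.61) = 1.45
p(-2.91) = -1.72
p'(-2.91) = 1.43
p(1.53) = 7.22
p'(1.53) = 2.76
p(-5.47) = -5.65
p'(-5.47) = 1.59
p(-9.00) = -11.37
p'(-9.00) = 1.64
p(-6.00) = -6.50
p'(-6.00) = 1.60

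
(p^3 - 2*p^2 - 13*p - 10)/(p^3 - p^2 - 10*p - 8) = (p - 5)/(p - 4)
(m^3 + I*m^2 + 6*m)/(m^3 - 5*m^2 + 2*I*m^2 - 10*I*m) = (m^2 + I*m + 6)/(m^2 + m*(-5 + 2*I) - 10*I)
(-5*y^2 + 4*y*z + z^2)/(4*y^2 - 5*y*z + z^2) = (-5*y - z)/(4*y - z)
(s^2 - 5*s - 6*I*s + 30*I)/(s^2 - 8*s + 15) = (s - 6*I)/(s - 3)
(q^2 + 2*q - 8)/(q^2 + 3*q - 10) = (q + 4)/(q + 5)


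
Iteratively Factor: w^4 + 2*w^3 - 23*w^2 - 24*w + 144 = (w - 3)*(w^3 + 5*w^2 - 8*w - 48) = (w - 3)*(w + 4)*(w^2 + w - 12) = (w - 3)^2*(w + 4)*(w + 4)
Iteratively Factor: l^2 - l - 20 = (l + 4)*(l - 5)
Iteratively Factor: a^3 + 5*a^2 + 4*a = (a)*(a^2 + 5*a + 4) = a*(a + 1)*(a + 4)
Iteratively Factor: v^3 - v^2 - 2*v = (v - 2)*(v^2 + v) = v*(v - 2)*(v + 1)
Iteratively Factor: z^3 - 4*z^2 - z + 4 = (z - 1)*(z^2 - 3*z - 4) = (z - 4)*(z - 1)*(z + 1)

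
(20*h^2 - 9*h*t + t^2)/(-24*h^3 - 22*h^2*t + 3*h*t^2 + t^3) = (-5*h + t)/(6*h^2 + 7*h*t + t^2)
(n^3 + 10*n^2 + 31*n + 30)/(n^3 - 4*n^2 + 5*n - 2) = (n^3 + 10*n^2 + 31*n + 30)/(n^3 - 4*n^2 + 5*n - 2)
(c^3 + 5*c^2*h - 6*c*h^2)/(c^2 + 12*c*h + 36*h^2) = c*(c - h)/(c + 6*h)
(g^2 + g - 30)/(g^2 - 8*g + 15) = (g + 6)/(g - 3)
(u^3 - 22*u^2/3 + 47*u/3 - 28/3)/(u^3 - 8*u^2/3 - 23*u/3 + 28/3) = (3*u - 7)/(3*u + 7)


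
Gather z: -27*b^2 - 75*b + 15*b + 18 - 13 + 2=-27*b^2 - 60*b + 7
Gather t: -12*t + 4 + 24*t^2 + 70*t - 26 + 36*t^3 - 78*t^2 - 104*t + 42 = 36*t^3 - 54*t^2 - 46*t + 20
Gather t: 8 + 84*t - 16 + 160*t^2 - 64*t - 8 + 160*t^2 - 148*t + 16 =320*t^2 - 128*t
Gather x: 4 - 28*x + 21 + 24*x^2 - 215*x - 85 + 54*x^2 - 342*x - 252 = 78*x^2 - 585*x - 312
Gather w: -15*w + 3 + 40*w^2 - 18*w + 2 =40*w^2 - 33*w + 5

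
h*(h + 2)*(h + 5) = h^3 + 7*h^2 + 10*h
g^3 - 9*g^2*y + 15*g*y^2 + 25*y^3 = (g - 5*y)^2*(g + y)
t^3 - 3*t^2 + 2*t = t*(t - 2)*(t - 1)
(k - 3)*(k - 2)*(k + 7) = k^3 + 2*k^2 - 29*k + 42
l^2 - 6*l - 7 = (l - 7)*(l + 1)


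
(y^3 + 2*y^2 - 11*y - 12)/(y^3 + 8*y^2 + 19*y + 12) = (y - 3)/(y + 3)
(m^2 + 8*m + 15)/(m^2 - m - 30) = (m + 3)/(m - 6)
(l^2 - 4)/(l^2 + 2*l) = (l - 2)/l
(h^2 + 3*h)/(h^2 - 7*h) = (h + 3)/(h - 7)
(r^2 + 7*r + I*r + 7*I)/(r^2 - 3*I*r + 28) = (r^2 + r*(7 + I) + 7*I)/(r^2 - 3*I*r + 28)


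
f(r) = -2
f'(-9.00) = 0.00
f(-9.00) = -2.00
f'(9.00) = 0.00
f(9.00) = -2.00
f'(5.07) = 0.00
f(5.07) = -2.00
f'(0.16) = 0.00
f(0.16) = -2.00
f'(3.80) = 0.00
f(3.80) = -2.00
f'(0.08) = 0.00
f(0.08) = -2.00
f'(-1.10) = 0.00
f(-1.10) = -2.00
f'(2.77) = 0.00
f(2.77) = -2.00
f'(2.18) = 0.00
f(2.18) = -2.00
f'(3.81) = 0.00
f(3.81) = -2.00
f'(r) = 0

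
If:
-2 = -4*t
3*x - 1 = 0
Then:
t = 1/2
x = 1/3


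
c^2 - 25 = (c - 5)*(c + 5)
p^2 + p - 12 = (p - 3)*(p + 4)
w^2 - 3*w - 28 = (w - 7)*(w + 4)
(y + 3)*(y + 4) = y^2 + 7*y + 12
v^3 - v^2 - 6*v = v*(v - 3)*(v + 2)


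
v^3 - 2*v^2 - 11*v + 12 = (v - 4)*(v - 1)*(v + 3)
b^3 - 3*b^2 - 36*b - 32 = (b - 8)*(b + 1)*(b + 4)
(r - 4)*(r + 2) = r^2 - 2*r - 8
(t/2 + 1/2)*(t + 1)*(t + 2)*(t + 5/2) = t^4/2 + 13*t^3/4 + 15*t^2/2 + 29*t/4 + 5/2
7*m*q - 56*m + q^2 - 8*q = (7*m + q)*(q - 8)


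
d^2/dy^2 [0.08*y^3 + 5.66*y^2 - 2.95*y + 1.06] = 0.48*y + 11.32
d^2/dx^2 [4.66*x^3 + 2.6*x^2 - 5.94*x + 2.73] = 27.96*x + 5.2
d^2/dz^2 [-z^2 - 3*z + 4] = -2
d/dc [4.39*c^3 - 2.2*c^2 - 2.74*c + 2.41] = 13.17*c^2 - 4.4*c - 2.74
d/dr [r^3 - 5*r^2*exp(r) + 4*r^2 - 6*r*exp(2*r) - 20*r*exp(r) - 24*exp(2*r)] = -5*r^2*exp(r) + 3*r^2 - 12*r*exp(2*r) - 30*r*exp(r) + 8*r - 54*exp(2*r) - 20*exp(r)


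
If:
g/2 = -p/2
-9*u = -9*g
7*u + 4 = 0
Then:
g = -4/7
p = 4/7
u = -4/7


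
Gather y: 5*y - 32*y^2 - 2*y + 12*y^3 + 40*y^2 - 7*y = 12*y^3 + 8*y^2 - 4*y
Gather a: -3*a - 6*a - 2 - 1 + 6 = 3 - 9*a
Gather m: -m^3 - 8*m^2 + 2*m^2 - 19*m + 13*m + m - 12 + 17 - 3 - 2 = -m^3 - 6*m^2 - 5*m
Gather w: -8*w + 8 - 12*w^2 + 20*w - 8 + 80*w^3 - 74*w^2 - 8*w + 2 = 80*w^3 - 86*w^2 + 4*w + 2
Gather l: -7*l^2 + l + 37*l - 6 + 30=-7*l^2 + 38*l + 24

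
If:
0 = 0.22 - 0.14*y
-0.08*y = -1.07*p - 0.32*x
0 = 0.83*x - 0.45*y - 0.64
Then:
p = -0.37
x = 1.62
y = 1.57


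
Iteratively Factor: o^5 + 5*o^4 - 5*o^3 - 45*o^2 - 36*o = (o - 3)*(o^4 + 8*o^3 + 19*o^2 + 12*o) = (o - 3)*(o + 4)*(o^3 + 4*o^2 + 3*o) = (o - 3)*(o + 3)*(o + 4)*(o^2 + o) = (o - 3)*(o + 1)*(o + 3)*(o + 4)*(o)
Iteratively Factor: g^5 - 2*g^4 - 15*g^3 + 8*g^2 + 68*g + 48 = (g - 3)*(g^4 + g^3 - 12*g^2 - 28*g - 16) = (g - 4)*(g - 3)*(g^3 + 5*g^2 + 8*g + 4) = (g - 4)*(g - 3)*(g + 2)*(g^2 + 3*g + 2) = (g - 4)*(g - 3)*(g + 1)*(g + 2)*(g + 2)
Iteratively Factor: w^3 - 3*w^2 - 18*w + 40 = (w - 2)*(w^2 - w - 20) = (w - 5)*(w - 2)*(w + 4)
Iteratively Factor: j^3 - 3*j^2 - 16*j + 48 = (j + 4)*(j^2 - 7*j + 12) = (j - 4)*(j + 4)*(j - 3)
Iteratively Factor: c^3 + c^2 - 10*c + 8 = (c - 1)*(c^2 + 2*c - 8) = (c - 1)*(c + 4)*(c - 2)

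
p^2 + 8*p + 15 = (p + 3)*(p + 5)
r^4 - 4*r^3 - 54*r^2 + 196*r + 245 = (r - 7)*(r - 5)*(r + 1)*(r + 7)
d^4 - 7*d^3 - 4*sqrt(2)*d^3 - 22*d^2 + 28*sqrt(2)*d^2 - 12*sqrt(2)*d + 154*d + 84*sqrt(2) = (d - 7)*(d - 6*sqrt(2))*(d + sqrt(2))^2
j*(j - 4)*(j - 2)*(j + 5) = j^4 - j^3 - 22*j^2 + 40*j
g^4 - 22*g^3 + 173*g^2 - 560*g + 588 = (g - 7)^2*(g - 6)*(g - 2)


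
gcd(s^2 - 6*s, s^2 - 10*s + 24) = s - 6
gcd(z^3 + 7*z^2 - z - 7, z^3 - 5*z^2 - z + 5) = z^2 - 1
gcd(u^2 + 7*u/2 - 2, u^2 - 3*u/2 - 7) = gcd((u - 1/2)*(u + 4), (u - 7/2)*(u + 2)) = 1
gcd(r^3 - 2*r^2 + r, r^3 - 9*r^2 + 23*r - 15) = r - 1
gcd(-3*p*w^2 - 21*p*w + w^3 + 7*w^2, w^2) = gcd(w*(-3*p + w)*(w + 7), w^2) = w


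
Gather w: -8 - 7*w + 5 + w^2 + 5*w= w^2 - 2*w - 3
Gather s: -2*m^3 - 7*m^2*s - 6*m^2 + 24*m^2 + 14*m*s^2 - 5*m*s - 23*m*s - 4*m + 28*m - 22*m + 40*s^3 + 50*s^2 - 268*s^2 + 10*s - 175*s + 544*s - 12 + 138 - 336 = -2*m^3 + 18*m^2 + 2*m + 40*s^3 + s^2*(14*m - 218) + s*(-7*m^2 - 28*m + 379) - 210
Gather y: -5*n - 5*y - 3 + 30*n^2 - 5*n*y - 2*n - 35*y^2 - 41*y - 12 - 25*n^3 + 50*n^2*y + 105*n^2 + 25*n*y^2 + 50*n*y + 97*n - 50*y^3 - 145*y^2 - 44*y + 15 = -25*n^3 + 135*n^2 + 90*n - 50*y^3 + y^2*(25*n - 180) + y*(50*n^2 + 45*n - 90)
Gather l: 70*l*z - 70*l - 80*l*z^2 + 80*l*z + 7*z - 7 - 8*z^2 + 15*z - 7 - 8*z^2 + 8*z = l*(-80*z^2 + 150*z - 70) - 16*z^2 + 30*z - 14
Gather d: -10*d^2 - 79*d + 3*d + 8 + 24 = -10*d^2 - 76*d + 32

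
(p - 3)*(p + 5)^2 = p^3 + 7*p^2 - 5*p - 75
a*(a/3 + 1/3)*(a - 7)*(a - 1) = a^4/3 - 7*a^3/3 - a^2/3 + 7*a/3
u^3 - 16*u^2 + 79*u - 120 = (u - 8)*(u - 5)*(u - 3)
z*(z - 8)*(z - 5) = z^3 - 13*z^2 + 40*z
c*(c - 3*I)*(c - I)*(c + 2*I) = c^4 - 2*I*c^3 + 5*c^2 - 6*I*c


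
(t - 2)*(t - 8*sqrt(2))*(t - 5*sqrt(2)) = t^3 - 13*sqrt(2)*t^2 - 2*t^2 + 26*sqrt(2)*t + 80*t - 160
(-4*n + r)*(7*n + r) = -28*n^2 + 3*n*r + r^2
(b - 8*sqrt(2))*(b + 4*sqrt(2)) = b^2 - 4*sqrt(2)*b - 64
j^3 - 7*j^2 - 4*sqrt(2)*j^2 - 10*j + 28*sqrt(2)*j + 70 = (j - 7)*(j - 5*sqrt(2))*(j + sqrt(2))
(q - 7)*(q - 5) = q^2 - 12*q + 35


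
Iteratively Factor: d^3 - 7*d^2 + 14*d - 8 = (d - 4)*(d^2 - 3*d + 2) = (d - 4)*(d - 1)*(d - 2)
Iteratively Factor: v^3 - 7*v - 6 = (v - 3)*(v^2 + 3*v + 2) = (v - 3)*(v + 1)*(v + 2)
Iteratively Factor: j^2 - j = (j - 1)*(j)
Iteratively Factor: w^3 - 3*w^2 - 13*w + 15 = (w - 5)*(w^2 + 2*w - 3) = (w - 5)*(w - 1)*(w + 3)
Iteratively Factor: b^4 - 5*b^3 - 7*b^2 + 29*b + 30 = (b - 5)*(b^3 - 7*b - 6) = (b - 5)*(b + 1)*(b^2 - b - 6) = (b - 5)*(b + 1)*(b + 2)*(b - 3)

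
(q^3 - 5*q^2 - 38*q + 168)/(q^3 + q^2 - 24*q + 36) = (q^2 - 11*q + 28)/(q^2 - 5*q + 6)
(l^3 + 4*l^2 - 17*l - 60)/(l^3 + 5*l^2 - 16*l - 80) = (l + 3)/(l + 4)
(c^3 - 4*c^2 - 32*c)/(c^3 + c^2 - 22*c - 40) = c*(c - 8)/(c^2 - 3*c - 10)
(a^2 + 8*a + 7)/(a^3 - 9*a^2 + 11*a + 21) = (a + 7)/(a^2 - 10*a + 21)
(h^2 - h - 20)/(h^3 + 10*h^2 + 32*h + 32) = (h - 5)/(h^2 + 6*h + 8)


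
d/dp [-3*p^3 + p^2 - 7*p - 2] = -9*p^2 + 2*p - 7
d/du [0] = 0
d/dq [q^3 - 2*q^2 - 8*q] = 3*q^2 - 4*q - 8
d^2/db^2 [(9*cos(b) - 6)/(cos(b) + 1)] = 15*(cos(b) - 2)/(cos(b) + 1)^2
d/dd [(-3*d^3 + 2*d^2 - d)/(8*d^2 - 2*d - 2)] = (-12*d^4 + 6*d^3 + 11*d^2 - 4*d + 1)/(2*(16*d^4 - 8*d^3 - 7*d^2 + 2*d + 1))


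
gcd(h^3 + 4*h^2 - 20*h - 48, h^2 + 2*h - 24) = h^2 + 2*h - 24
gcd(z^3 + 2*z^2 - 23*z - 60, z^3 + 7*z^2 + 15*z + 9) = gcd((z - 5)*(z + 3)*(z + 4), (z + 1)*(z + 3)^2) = z + 3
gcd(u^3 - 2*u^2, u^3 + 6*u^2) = u^2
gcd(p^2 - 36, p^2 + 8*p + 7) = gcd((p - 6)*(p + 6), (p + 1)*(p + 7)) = 1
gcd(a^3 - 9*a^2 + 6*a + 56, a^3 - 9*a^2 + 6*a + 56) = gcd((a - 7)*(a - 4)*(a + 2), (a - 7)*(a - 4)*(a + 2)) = a^3 - 9*a^2 + 6*a + 56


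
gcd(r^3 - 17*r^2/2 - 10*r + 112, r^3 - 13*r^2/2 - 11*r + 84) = r^2 - r/2 - 14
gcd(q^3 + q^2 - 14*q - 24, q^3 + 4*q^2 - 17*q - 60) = q^2 - q - 12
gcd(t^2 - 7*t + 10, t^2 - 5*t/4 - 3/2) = t - 2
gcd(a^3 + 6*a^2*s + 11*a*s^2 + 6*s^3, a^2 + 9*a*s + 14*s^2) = a + 2*s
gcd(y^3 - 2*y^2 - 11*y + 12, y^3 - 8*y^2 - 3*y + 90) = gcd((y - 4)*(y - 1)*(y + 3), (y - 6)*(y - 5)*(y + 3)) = y + 3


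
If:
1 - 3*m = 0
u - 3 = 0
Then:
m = 1/3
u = 3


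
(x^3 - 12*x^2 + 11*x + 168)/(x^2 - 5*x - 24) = x - 7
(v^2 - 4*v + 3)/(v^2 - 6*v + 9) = (v - 1)/(v - 3)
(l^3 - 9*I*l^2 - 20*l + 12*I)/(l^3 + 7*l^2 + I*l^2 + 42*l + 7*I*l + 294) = (l^2 - 3*I*l - 2)/(l^2 + 7*l*(1 + I) + 49*I)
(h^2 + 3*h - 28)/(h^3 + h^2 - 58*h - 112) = (h - 4)/(h^2 - 6*h - 16)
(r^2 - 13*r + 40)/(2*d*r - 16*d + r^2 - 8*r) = (r - 5)/(2*d + r)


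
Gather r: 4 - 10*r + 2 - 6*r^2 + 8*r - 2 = -6*r^2 - 2*r + 4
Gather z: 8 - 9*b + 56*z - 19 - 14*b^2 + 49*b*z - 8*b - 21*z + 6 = -14*b^2 - 17*b + z*(49*b + 35) - 5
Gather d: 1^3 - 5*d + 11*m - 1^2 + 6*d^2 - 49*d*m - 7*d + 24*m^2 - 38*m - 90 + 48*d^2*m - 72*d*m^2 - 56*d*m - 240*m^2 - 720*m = d^2*(48*m + 6) + d*(-72*m^2 - 105*m - 12) - 216*m^2 - 747*m - 90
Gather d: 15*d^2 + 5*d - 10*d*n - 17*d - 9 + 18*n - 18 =15*d^2 + d*(-10*n - 12) + 18*n - 27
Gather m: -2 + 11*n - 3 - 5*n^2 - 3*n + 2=-5*n^2 + 8*n - 3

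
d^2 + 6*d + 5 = (d + 1)*(d + 5)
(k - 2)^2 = k^2 - 4*k + 4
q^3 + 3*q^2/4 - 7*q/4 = q*(q - 1)*(q + 7/4)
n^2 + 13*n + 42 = (n + 6)*(n + 7)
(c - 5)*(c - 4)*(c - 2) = c^3 - 11*c^2 + 38*c - 40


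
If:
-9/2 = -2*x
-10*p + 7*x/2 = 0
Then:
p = 63/80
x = 9/4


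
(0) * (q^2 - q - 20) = 0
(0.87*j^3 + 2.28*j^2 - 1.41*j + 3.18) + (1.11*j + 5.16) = 0.87*j^3 + 2.28*j^2 - 0.3*j + 8.34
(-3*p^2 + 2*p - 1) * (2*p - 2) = -6*p^3 + 10*p^2 - 6*p + 2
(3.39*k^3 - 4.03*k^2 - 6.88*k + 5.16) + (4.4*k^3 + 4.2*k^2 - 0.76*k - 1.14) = 7.79*k^3 + 0.17*k^2 - 7.64*k + 4.02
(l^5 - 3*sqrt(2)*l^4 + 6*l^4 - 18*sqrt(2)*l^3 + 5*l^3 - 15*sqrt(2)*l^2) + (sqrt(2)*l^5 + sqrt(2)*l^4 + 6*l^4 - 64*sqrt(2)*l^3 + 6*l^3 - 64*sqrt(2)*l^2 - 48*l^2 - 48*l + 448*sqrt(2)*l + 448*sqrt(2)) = l^5 + sqrt(2)*l^5 - 2*sqrt(2)*l^4 + 12*l^4 - 82*sqrt(2)*l^3 + 11*l^3 - 79*sqrt(2)*l^2 - 48*l^2 - 48*l + 448*sqrt(2)*l + 448*sqrt(2)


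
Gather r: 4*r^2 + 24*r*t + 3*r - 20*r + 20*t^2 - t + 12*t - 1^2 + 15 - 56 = 4*r^2 + r*(24*t - 17) + 20*t^2 + 11*t - 42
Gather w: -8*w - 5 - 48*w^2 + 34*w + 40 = -48*w^2 + 26*w + 35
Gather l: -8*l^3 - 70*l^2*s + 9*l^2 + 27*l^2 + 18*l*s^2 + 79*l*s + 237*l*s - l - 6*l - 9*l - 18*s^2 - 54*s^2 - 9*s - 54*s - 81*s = -8*l^3 + l^2*(36 - 70*s) + l*(18*s^2 + 316*s - 16) - 72*s^2 - 144*s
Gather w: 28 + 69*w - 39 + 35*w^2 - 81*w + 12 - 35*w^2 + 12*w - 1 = 0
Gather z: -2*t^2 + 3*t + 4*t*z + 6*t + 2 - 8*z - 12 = -2*t^2 + 9*t + z*(4*t - 8) - 10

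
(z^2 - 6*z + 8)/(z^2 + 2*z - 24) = (z - 2)/(z + 6)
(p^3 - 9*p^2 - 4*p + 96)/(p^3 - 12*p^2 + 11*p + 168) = (p - 4)/(p - 7)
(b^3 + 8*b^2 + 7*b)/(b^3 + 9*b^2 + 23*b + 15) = b*(b + 7)/(b^2 + 8*b + 15)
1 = 1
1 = 1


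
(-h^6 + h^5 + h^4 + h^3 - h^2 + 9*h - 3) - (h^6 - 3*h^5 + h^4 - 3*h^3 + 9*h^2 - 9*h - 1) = -2*h^6 + 4*h^5 + 4*h^3 - 10*h^2 + 18*h - 2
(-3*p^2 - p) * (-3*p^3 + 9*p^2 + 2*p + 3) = 9*p^5 - 24*p^4 - 15*p^3 - 11*p^2 - 3*p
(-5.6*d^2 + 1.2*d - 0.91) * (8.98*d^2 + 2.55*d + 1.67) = -50.288*d^4 - 3.504*d^3 - 14.4638*d^2 - 0.3165*d - 1.5197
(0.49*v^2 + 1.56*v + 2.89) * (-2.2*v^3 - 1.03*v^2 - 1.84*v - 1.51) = -1.078*v^5 - 3.9367*v^4 - 8.8664*v^3 - 6.587*v^2 - 7.6732*v - 4.3639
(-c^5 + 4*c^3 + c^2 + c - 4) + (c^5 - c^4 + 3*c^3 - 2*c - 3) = -c^4 + 7*c^3 + c^2 - c - 7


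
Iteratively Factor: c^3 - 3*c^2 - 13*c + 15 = (c - 1)*(c^2 - 2*c - 15) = (c - 1)*(c + 3)*(c - 5)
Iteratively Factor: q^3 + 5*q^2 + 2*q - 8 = (q + 4)*(q^2 + q - 2) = (q - 1)*(q + 4)*(q + 2)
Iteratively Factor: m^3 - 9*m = (m + 3)*(m^2 - 3*m) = (m - 3)*(m + 3)*(m)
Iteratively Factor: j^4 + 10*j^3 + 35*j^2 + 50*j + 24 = (j + 1)*(j^3 + 9*j^2 + 26*j + 24) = (j + 1)*(j + 4)*(j^2 + 5*j + 6) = (j + 1)*(j + 2)*(j + 4)*(j + 3)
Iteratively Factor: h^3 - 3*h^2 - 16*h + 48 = (h + 4)*(h^2 - 7*h + 12) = (h - 3)*(h + 4)*(h - 4)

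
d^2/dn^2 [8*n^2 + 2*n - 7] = 16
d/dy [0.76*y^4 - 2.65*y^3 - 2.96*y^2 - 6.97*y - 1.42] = 3.04*y^3 - 7.95*y^2 - 5.92*y - 6.97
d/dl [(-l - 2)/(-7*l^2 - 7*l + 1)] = (7*l^2 + 7*l - 7*(l + 2)*(2*l + 1) - 1)/(7*l^2 + 7*l - 1)^2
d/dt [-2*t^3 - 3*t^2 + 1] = 6*t*(-t - 1)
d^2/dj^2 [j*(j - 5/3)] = 2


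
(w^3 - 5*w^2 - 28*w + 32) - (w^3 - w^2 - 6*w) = -4*w^2 - 22*w + 32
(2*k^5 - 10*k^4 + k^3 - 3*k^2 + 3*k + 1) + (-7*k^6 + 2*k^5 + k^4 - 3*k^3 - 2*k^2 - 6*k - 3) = -7*k^6 + 4*k^5 - 9*k^4 - 2*k^3 - 5*k^2 - 3*k - 2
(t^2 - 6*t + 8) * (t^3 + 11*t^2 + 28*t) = t^5 + 5*t^4 - 30*t^3 - 80*t^2 + 224*t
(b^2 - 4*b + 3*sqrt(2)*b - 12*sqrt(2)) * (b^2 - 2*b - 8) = b^4 - 6*b^3 + 3*sqrt(2)*b^3 - 18*sqrt(2)*b^2 + 32*b + 96*sqrt(2)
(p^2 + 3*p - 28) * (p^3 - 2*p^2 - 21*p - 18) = p^5 + p^4 - 55*p^3 - 25*p^2 + 534*p + 504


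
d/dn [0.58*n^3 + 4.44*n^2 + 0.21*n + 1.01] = 1.74*n^2 + 8.88*n + 0.21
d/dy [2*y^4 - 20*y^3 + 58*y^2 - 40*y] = 8*y^3 - 60*y^2 + 116*y - 40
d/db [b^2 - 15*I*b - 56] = 2*b - 15*I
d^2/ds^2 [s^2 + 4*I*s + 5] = 2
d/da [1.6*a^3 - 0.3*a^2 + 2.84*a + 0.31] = 4.8*a^2 - 0.6*a + 2.84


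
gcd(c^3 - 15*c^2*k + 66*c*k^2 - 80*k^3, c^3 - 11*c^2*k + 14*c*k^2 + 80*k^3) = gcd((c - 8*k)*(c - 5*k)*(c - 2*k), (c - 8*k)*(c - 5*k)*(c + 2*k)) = c^2 - 13*c*k + 40*k^2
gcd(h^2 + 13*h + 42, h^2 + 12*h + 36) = h + 6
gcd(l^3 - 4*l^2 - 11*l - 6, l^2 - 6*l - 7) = l + 1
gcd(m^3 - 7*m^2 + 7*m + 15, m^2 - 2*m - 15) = m - 5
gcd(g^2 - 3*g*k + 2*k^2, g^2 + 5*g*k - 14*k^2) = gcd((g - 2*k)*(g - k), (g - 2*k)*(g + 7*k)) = g - 2*k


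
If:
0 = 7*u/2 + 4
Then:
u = -8/7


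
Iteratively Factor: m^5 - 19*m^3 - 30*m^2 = (m - 5)*(m^4 + 5*m^3 + 6*m^2) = (m - 5)*(m + 3)*(m^3 + 2*m^2) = m*(m - 5)*(m + 3)*(m^2 + 2*m) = m^2*(m - 5)*(m + 3)*(m + 2)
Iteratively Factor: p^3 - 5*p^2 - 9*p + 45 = (p + 3)*(p^2 - 8*p + 15) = (p - 3)*(p + 3)*(p - 5)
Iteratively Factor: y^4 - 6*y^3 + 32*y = (y - 4)*(y^3 - 2*y^2 - 8*y) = y*(y - 4)*(y^2 - 2*y - 8) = y*(y - 4)*(y + 2)*(y - 4)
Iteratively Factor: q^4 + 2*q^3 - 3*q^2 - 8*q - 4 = (q + 2)*(q^3 - 3*q - 2) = (q - 2)*(q + 2)*(q^2 + 2*q + 1) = (q - 2)*(q + 1)*(q + 2)*(q + 1)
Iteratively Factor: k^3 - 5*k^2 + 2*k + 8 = (k + 1)*(k^2 - 6*k + 8) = (k - 4)*(k + 1)*(k - 2)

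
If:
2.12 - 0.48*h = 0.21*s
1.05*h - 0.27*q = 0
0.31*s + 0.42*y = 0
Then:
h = 0.592741935483871*y + 4.41666666666667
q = 2.30510752688172*y + 17.1759259259259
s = -1.35483870967742*y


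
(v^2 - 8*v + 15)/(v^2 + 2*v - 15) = (v - 5)/(v + 5)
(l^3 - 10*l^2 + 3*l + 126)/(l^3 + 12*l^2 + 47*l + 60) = (l^2 - 13*l + 42)/(l^2 + 9*l + 20)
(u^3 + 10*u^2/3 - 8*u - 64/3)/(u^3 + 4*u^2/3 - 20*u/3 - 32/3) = (u + 4)/(u + 2)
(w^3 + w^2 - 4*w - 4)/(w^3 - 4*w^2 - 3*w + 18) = (w^2 - w - 2)/(w^2 - 6*w + 9)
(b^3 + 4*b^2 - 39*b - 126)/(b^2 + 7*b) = b - 3 - 18/b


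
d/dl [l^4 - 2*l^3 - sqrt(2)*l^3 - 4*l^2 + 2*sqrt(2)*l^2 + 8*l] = 4*l^3 - 6*l^2 - 3*sqrt(2)*l^2 - 8*l + 4*sqrt(2)*l + 8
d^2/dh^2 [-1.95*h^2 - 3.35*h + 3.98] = -3.90000000000000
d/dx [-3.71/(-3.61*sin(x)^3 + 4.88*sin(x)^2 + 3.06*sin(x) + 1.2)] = (-40.1793*sin(x)^2 + 36.2096*sin(x) + 11.3526)*cos(x)/(-3.61*sin(x)^3 + 4.88*sin(x)^2 + 3.06*sin(x) + 1.2)^2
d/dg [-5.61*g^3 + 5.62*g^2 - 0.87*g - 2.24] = -16.83*g^2 + 11.24*g - 0.87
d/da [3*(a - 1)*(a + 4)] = 6*a + 9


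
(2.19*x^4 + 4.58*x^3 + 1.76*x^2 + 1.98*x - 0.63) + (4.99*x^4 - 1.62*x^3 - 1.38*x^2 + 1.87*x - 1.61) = 7.18*x^4 + 2.96*x^3 + 0.38*x^2 + 3.85*x - 2.24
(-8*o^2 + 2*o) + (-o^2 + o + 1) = -9*o^2 + 3*o + 1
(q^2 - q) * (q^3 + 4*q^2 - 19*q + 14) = q^5 + 3*q^4 - 23*q^3 + 33*q^2 - 14*q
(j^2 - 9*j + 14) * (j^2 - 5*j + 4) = j^4 - 14*j^3 + 63*j^2 - 106*j + 56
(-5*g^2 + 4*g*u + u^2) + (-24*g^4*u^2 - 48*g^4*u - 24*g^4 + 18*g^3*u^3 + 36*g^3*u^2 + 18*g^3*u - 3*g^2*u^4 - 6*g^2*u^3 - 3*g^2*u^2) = -24*g^4*u^2 - 48*g^4*u - 24*g^4 + 18*g^3*u^3 + 36*g^3*u^2 + 18*g^3*u - 3*g^2*u^4 - 6*g^2*u^3 - 3*g^2*u^2 - 5*g^2 + 4*g*u + u^2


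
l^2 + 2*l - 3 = (l - 1)*(l + 3)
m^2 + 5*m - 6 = (m - 1)*(m + 6)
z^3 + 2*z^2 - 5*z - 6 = (z - 2)*(z + 1)*(z + 3)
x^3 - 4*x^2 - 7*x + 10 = (x - 5)*(x - 1)*(x + 2)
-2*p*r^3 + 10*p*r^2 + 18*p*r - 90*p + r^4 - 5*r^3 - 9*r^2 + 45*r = (-2*p + r)*(r - 5)*(r - 3)*(r + 3)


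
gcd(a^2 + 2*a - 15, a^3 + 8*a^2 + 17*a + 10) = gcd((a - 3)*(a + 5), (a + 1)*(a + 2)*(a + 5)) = a + 5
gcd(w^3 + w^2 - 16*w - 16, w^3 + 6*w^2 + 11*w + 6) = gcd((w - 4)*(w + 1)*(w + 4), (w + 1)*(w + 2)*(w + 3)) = w + 1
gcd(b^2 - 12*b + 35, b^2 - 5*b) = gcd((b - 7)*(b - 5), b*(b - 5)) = b - 5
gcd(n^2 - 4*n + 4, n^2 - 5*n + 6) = n - 2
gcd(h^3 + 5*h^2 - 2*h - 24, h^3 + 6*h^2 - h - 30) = h^2 + h - 6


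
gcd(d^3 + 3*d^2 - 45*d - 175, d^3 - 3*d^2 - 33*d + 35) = d^2 - 2*d - 35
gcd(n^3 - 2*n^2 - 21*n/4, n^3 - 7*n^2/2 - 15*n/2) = n^2 + 3*n/2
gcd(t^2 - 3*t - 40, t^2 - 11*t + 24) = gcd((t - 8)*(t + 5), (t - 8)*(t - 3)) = t - 8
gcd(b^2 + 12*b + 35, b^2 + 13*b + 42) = b + 7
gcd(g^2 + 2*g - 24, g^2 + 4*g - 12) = g + 6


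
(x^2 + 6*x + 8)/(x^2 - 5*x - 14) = (x + 4)/(x - 7)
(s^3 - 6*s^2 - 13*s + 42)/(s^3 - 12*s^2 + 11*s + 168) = (s - 2)/(s - 8)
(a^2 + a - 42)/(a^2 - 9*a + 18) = (a + 7)/(a - 3)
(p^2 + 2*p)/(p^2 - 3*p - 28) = p*(p + 2)/(p^2 - 3*p - 28)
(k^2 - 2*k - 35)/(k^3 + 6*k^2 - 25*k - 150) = (k - 7)/(k^2 + k - 30)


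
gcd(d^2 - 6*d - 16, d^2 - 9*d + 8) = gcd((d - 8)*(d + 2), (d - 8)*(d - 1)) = d - 8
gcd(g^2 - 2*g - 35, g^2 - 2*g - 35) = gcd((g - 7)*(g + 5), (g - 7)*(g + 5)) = g^2 - 2*g - 35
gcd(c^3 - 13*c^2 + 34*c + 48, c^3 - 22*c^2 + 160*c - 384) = c^2 - 14*c + 48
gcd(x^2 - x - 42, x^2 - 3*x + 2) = 1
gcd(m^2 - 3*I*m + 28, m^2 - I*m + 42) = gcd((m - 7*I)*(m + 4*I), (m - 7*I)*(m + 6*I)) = m - 7*I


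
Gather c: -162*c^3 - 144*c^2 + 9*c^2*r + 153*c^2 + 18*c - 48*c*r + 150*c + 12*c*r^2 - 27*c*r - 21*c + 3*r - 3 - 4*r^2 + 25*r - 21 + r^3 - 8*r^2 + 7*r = -162*c^3 + c^2*(9*r + 9) + c*(12*r^2 - 75*r + 147) + r^3 - 12*r^2 + 35*r - 24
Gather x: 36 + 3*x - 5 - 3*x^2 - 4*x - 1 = -3*x^2 - x + 30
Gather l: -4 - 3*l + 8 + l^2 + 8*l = l^2 + 5*l + 4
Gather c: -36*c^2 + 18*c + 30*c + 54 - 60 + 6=-36*c^2 + 48*c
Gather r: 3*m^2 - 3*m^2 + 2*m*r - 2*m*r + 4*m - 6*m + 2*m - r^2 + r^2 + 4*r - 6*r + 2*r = 0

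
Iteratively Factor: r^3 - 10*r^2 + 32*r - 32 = (r - 2)*(r^2 - 8*r + 16) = (r - 4)*(r - 2)*(r - 4)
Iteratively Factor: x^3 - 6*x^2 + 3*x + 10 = (x - 2)*(x^2 - 4*x - 5) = (x - 5)*(x - 2)*(x + 1)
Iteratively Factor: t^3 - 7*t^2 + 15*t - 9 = (t - 3)*(t^2 - 4*t + 3) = (t - 3)^2*(t - 1)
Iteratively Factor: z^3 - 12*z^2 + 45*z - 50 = (z - 5)*(z^2 - 7*z + 10) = (z - 5)*(z - 2)*(z - 5)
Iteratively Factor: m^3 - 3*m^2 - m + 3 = (m + 1)*(m^2 - 4*m + 3) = (m - 3)*(m + 1)*(m - 1)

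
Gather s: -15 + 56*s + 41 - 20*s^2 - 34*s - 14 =-20*s^2 + 22*s + 12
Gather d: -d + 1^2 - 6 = -d - 5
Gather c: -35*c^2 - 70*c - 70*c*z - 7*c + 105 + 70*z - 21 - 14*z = -35*c^2 + c*(-70*z - 77) + 56*z + 84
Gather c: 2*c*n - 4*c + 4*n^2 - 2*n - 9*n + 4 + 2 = c*(2*n - 4) + 4*n^2 - 11*n + 6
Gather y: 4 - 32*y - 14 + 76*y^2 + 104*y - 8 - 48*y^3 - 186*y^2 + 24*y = -48*y^3 - 110*y^2 + 96*y - 18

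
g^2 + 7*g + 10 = (g + 2)*(g + 5)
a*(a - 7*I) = a^2 - 7*I*a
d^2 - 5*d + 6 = (d - 3)*(d - 2)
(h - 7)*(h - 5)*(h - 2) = h^3 - 14*h^2 + 59*h - 70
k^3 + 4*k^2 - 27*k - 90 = (k - 5)*(k + 3)*(k + 6)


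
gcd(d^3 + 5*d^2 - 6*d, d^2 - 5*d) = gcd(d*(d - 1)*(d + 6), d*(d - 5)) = d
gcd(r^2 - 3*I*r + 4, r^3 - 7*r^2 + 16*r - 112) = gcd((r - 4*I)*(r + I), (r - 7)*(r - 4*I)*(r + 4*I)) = r - 4*I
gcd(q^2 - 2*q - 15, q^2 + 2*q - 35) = q - 5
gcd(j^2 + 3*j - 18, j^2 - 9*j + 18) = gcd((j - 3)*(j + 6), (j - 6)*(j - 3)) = j - 3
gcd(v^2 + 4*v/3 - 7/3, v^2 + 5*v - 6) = v - 1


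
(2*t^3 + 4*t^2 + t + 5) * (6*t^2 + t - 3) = 12*t^5 + 26*t^4 + 4*t^3 + 19*t^2 + 2*t - 15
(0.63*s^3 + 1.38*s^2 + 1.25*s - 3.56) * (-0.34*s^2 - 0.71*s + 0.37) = -0.2142*s^5 - 0.9165*s^4 - 1.1717*s^3 + 0.8335*s^2 + 2.9901*s - 1.3172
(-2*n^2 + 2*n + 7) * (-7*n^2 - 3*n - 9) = 14*n^4 - 8*n^3 - 37*n^2 - 39*n - 63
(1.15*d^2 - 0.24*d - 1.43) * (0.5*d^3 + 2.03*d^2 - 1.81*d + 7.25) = 0.575*d^5 + 2.2145*d^4 - 3.2837*d^3 + 5.869*d^2 + 0.8483*d - 10.3675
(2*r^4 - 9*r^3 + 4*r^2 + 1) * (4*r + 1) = 8*r^5 - 34*r^4 + 7*r^3 + 4*r^2 + 4*r + 1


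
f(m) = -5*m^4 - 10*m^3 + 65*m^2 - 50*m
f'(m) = -20*m^3 - 30*m^2 + 130*m - 50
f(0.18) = -6.96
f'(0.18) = -27.69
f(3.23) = -364.57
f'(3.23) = -617.05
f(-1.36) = 196.27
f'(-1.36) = -231.98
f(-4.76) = 222.41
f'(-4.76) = 808.48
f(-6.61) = -3486.46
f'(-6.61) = 3556.03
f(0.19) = -7.23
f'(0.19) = -26.52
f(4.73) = -2343.23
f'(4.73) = -2222.76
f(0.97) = -0.89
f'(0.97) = 29.62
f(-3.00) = 600.00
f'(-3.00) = -170.00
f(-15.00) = -204000.00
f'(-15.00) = 58750.00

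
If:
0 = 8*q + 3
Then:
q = -3/8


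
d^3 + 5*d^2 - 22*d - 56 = (d - 4)*(d + 2)*(d + 7)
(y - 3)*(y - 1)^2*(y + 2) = y^4 - 3*y^3 - 3*y^2 + 11*y - 6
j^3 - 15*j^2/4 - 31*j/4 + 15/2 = (j - 5)*(j - 3/4)*(j + 2)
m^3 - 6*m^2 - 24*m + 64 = (m - 8)*(m - 2)*(m + 4)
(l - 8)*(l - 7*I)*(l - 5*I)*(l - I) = l^4 - 8*l^3 - 13*I*l^3 - 47*l^2 + 104*I*l^2 + 376*l + 35*I*l - 280*I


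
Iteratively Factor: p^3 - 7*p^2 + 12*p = (p - 4)*(p^2 - 3*p) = p*(p - 4)*(p - 3)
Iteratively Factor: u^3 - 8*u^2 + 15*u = (u - 3)*(u^2 - 5*u) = (u - 5)*(u - 3)*(u)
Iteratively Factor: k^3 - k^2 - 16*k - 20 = (k + 2)*(k^2 - 3*k - 10) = (k + 2)^2*(k - 5)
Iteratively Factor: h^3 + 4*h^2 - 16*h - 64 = (h - 4)*(h^2 + 8*h + 16) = (h - 4)*(h + 4)*(h + 4)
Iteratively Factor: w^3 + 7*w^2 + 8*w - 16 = (w + 4)*(w^2 + 3*w - 4) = (w - 1)*(w + 4)*(w + 4)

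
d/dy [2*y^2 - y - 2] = 4*y - 1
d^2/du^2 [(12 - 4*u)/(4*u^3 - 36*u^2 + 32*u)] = 2*(-3*u^5 + 45*u^4 - 289*u^3 + 801*u^2 - 648*u + 192)/(u^3*(u^6 - 27*u^5 + 267*u^4 - 1161*u^3 + 2136*u^2 - 1728*u + 512))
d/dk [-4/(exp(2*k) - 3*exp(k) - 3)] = (8*exp(k) - 12)*exp(k)/(-exp(2*k) + 3*exp(k) + 3)^2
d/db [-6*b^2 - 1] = -12*b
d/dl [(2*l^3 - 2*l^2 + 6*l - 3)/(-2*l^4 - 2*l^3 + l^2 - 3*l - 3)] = (4*l^6 - 8*l^5 + 34*l^4 - 12*l^3 - 36*l^2 + 18*l - 27)/(4*l^8 + 8*l^7 + 8*l^5 + 25*l^4 + 6*l^3 + 3*l^2 + 18*l + 9)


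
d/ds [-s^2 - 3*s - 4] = -2*s - 3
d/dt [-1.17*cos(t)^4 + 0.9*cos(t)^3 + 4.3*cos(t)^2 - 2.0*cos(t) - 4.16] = (4.68*cos(t)^3 - 2.7*cos(t)^2 - 8.6*cos(t) + 2.0)*sin(t)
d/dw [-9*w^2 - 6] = -18*w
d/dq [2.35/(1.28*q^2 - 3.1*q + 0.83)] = (7.285 - 6.016*q)/(1.28*q^2 - 3.1*q + 0.83)^2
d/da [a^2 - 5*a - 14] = 2*a - 5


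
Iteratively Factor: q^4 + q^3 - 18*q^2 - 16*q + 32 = (q + 4)*(q^3 - 3*q^2 - 6*q + 8) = (q - 4)*(q + 4)*(q^2 + q - 2) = (q - 4)*(q - 1)*(q + 4)*(q + 2)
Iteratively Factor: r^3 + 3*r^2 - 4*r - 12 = (r - 2)*(r^2 + 5*r + 6) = (r - 2)*(r + 3)*(r + 2)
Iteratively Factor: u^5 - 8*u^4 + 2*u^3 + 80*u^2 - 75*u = (u - 5)*(u^4 - 3*u^3 - 13*u^2 + 15*u) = (u - 5)^2*(u^3 + 2*u^2 - 3*u) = u*(u - 5)^2*(u^2 + 2*u - 3) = u*(u - 5)^2*(u - 1)*(u + 3)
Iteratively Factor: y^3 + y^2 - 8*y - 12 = (y - 3)*(y^2 + 4*y + 4) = (y - 3)*(y + 2)*(y + 2)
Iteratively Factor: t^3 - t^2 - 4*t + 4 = (t - 2)*(t^2 + t - 2) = (t - 2)*(t + 2)*(t - 1)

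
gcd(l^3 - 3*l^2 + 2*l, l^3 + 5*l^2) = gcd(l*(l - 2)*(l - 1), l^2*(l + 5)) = l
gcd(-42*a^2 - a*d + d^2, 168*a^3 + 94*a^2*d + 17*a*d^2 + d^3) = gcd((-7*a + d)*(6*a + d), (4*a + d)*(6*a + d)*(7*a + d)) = 6*a + d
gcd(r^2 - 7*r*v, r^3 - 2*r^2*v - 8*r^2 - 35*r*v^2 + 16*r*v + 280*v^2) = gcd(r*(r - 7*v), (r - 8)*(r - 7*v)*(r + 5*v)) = r - 7*v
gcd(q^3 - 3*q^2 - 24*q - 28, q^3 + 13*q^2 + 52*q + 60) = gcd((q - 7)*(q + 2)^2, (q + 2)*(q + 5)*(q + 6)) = q + 2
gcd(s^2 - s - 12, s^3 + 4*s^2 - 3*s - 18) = s + 3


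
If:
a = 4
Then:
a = 4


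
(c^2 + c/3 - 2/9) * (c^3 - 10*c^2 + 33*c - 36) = c^5 - 29*c^4/3 + 265*c^3/9 - 205*c^2/9 - 58*c/3 + 8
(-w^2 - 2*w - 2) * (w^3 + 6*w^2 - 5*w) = -w^5 - 8*w^4 - 9*w^3 - 2*w^2 + 10*w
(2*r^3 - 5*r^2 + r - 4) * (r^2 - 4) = 2*r^5 - 5*r^4 - 7*r^3 + 16*r^2 - 4*r + 16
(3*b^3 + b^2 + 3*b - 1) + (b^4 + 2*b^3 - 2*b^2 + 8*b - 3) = b^4 + 5*b^3 - b^2 + 11*b - 4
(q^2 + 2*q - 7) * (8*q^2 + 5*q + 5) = 8*q^4 + 21*q^3 - 41*q^2 - 25*q - 35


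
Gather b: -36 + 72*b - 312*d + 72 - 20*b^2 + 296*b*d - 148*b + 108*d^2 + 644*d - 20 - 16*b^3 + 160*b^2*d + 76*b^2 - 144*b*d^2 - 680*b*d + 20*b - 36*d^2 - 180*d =-16*b^3 + b^2*(160*d + 56) + b*(-144*d^2 - 384*d - 56) + 72*d^2 + 152*d + 16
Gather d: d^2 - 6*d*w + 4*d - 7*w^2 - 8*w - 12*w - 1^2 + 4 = d^2 + d*(4 - 6*w) - 7*w^2 - 20*w + 3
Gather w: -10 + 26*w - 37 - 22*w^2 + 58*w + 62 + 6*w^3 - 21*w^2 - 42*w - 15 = 6*w^3 - 43*w^2 + 42*w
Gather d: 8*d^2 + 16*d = 8*d^2 + 16*d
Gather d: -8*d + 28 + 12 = 40 - 8*d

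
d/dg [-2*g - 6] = -2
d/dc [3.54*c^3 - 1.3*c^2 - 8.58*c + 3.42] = 10.62*c^2 - 2.6*c - 8.58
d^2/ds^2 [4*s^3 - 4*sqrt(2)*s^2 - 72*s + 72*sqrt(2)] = 24*s - 8*sqrt(2)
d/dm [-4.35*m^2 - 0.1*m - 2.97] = -8.7*m - 0.1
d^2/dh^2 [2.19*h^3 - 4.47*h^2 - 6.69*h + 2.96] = 13.14*h - 8.94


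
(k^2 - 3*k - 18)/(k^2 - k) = (k^2 - 3*k - 18)/(k*(k - 1))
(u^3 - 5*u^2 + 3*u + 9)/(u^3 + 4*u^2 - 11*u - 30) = (u^2 - 2*u - 3)/(u^2 + 7*u + 10)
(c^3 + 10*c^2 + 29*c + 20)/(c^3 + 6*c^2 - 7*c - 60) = (c + 1)/(c - 3)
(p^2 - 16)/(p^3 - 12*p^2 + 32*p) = (p + 4)/(p*(p - 8))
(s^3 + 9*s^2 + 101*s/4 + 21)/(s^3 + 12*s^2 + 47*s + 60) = (s^2 + 5*s + 21/4)/(s^2 + 8*s + 15)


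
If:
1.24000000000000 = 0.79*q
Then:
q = 1.57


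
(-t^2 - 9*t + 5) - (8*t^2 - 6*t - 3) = -9*t^2 - 3*t + 8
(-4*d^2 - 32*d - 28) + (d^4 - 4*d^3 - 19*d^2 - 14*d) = d^4 - 4*d^3 - 23*d^2 - 46*d - 28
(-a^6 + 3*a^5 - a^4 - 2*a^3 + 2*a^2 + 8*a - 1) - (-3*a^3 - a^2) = -a^6 + 3*a^5 - a^4 + a^3 + 3*a^2 + 8*a - 1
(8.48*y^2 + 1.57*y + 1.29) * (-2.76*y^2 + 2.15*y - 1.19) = -23.4048*y^4 + 13.8988*y^3 - 10.2761*y^2 + 0.9052*y - 1.5351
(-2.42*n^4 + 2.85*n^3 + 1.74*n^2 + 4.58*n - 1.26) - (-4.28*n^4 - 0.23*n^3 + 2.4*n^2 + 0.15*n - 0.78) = 1.86*n^4 + 3.08*n^3 - 0.66*n^2 + 4.43*n - 0.48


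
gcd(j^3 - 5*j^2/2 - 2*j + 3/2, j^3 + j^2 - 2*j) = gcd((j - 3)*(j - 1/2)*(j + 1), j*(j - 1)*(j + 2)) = 1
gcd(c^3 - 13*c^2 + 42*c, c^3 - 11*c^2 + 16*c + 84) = c^2 - 13*c + 42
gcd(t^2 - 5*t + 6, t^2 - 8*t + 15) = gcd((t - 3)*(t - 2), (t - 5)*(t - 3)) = t - 3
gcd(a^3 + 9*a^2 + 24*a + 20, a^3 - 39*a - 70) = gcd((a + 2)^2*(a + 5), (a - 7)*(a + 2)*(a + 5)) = a^2 + 7*a + 10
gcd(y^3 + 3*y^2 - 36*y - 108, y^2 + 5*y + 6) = y + 3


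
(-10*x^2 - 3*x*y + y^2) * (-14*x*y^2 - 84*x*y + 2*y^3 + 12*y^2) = 140*x^3*y^2 + 840*x^3*y + 22*x^2*y^3 + 132*x^2*y^2 - 20*x*y^4 - 120*x*y^3 + 2*y^5 + 12*y^4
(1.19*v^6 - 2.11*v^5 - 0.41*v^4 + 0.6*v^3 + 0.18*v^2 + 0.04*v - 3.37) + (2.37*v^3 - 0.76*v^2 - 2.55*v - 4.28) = 1.19*v^6 - 2.11*v^5 - 0.41*v^4 + 2.97*v^3 - 0.58*v^2 - 2.51*v - 7.65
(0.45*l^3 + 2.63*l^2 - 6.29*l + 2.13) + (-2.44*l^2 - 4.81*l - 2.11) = 0.45*l^3 + 0.19*l^2 - 11.1*l + 0.02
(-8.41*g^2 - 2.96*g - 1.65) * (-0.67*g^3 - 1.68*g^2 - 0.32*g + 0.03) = 5.6347*g^5 + 16.112*g^4 + 8.7695*g^3 + 3.4669*g^2 + 0.4392*g - 0.0495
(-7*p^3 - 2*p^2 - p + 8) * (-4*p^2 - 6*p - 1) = 28*p^5 + 50*p^4 + 23*p^3 - 24*p^2 - 47*p - 8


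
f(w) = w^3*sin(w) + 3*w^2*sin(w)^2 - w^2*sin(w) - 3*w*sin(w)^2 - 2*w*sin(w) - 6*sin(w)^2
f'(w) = w^3*cos(w) + 6*w^2*sin(w)*cos(w) + 3*w^2*sin(w) - w^2*cos(w) + 6*w*sin(w)^2 - 6*w*sin(w)*cos(w) - 2*w*sin(w) - 2*w*cos(w) - 3*sin(w)^2 - 12*sin(w)*cos(w) - 2*sin(w)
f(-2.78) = 11.56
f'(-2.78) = 27.09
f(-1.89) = 15.58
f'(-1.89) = -16.55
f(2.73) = 4.28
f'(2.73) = -4.70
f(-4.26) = -28.67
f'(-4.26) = 21.59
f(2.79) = 3.94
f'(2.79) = -6.59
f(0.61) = -2.99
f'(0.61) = -8.41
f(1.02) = -6.03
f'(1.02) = -4.87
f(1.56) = -5.14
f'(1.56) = 8.45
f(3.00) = 1.93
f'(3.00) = -12.25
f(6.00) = -40.38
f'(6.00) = 92.55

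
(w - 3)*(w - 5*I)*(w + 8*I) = w^3 - 3*w^2 + 3*I*w^2 + 40*w - 9*I*w - 120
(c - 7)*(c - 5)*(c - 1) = c^3 - 13*c^2 + 47*c - 35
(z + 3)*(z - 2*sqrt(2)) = z^2 - 2*sqrt(2)*z + 3*z - 6*sqrt(2)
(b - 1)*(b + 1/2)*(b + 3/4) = b^3 + b^2/4 - 7*b/8 - 3/8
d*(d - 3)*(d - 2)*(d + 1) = d^4 - 4*d^3 + d^2 + 6*d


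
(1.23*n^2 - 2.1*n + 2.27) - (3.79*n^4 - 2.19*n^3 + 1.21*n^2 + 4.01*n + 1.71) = -3.79*n^4 + 2.19*n^3 + 0.02*n^2 - 6.11*n + 0.56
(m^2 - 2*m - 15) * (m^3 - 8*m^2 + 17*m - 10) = m^5 - 10*m^4 + 18*m^3 + 76*m^2 - 235*m + 150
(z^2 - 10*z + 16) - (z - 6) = z^2 - 11*z + 22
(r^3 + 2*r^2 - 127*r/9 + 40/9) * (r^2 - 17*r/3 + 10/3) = r^5 - 11*r^4/3 - 199*r^3/9 + 2459*r^2/27 - 650*r/9 + 400/27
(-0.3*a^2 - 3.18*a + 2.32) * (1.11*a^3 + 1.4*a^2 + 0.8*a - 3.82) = -0.333*a^5 - 3.9498*a^4 - 2.1168*a^3 + 1.85*a^2 + 14.0036*a - 8.8624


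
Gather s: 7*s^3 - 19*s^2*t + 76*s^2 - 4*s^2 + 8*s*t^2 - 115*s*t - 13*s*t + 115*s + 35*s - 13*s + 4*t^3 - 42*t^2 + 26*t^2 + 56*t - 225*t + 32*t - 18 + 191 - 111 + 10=7*s^3 + s^2*(72 - 19*t) + s*(8*t^2 - 128*t + 137) + 4*t^3 - 16*t^2 - 137*t + 72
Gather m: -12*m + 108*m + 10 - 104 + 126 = 96*m + 32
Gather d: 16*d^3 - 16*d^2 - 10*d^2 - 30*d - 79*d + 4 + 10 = 16*d^3 - 26*d^2 - 109*d + 14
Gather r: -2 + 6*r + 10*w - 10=6*r + 10*w - 12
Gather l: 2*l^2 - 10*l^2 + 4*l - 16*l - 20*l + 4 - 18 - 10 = -8*l^2 - 32*l - 24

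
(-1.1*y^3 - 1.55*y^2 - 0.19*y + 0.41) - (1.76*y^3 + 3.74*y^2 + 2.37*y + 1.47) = -2.86*y^3 - 5.29*y^2 - 2.56*y - 1.06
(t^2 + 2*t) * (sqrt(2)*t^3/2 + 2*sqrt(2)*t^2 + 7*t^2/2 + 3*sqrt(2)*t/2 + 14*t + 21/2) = sqrt(2)*t^5/2 + 7*t^4/2 + 3*sqrt(2)*t^4 + 11*sqrt(2)*t^3/2 + 21*t^3 + 3*sqrt(2)*t^2 + 77*t^2/2 + 21*t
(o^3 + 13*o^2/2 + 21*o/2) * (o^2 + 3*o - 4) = o^5 + 19*o^4/2 + 26*o^3 + 11*o^2/2 - 42*o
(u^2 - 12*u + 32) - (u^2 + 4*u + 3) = 29 - 16*u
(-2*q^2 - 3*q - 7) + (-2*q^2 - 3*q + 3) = -4*q^2 - 6*q - 4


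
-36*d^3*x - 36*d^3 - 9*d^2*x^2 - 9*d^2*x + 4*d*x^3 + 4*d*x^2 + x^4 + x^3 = (-3*d + x)*(3*d + x)*(4*d + x)*(x + 1)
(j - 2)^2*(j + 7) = j^3 + 3*j^2 - 24*j + 28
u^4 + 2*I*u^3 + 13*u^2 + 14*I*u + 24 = (u - 3*I)*(u - I)*(u + 2*I)*(u + 4*I)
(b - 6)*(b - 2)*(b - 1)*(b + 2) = b^4 - 7*b^3 + 2*b^2 + 28*b - 24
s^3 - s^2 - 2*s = s*(s - 2)*(s + 1)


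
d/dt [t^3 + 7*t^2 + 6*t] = 3*t^2 + 14*t + 6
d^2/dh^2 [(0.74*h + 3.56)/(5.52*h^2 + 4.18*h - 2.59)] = ((0.74*h + 3.56)*(11.04*h + 4.18)*(22.08*h + 8.36) - (24.5088*h + 45.4888)*(5.52*h^2 + 4.18*h - 2.59))/(5.52*h^2 + 4.18*h - 2.59)^3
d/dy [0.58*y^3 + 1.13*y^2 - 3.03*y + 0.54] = 1.74*y^2 + 2.26*y - 3.03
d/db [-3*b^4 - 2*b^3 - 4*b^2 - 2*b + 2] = -12*b^3 - 6*b^2 - 8*b - 2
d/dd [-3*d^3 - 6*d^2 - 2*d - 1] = -9*d^2 - 12*d - 2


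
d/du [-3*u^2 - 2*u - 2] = -6*u - 2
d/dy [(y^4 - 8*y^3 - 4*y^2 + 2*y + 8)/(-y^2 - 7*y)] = (-2*y^5 - 13*y^4 + 112*y^3 + 30*y^2 + 16*y + 56)/(y^2*(y^2 + 14*y + 49))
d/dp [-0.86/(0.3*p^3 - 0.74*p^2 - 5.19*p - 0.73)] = (0.774*p^2 - 1.2728*p - 4.4634)/(-0.3*p^3 + 0.74*p^2 + 5.19*p + 0.73)^2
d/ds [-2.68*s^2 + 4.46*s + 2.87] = 4.46 - 5.36*s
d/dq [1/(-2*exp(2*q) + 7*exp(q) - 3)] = (4*exp(q) - 7)*exp(q)/(2*exp(2*q) - 7*exp(q) + 3)^2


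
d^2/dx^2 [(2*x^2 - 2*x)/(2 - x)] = -8/(x^3 - 6*x^2 + 12*x - 8)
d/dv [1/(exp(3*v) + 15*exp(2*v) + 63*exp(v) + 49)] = 3*(-exp(2*v) - 10*exp(v) - 21)*exp(v)/(exp(3*v) + 15*exp(2*v) + 63*exp(v) + 49)^2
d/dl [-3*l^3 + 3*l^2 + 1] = 3*l*(2 - 3*l)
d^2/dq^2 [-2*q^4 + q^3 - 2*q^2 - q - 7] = -24*q^2 + 6*q - 4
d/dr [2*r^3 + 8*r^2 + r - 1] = 6*r^2 + 16*r + 1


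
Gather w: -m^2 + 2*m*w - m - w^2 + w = -m^2 - m - w^2 + w*(2*m + 1)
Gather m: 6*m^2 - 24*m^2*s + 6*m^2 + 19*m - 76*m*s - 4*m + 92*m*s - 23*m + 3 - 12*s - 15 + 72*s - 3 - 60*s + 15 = m^2*(12 - 24*s) + m*(16*s - 8)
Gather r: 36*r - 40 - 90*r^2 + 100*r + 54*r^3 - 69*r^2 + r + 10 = 54*r^3 - 159*r^2 + 137*r - 30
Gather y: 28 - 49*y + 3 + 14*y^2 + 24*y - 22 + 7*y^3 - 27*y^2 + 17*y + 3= 7*y^3 - 13*y^2 - 8*y + 12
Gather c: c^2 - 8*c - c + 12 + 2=c^2 - 9*c + 14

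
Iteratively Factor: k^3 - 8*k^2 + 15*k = (k)*(k^2 - 8*k + 15) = k*(k - 3)*(k - 5)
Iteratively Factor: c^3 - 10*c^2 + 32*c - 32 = (c - 2)*(c^2 - 8*c + 16) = (c - 4)*(c - 2)*(c - 4)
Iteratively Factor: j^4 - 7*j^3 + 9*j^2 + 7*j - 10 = (j - 1)*(j^3 - 6*j^2 + 3*j + 10) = (j - 5)*(j - 1)*(j^2 - j - 2) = (j - 5)*(j - 1)*(j + 1)*(j - 2)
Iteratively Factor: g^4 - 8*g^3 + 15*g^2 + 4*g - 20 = (g + 1)*(g^3 - 9*g^2 + 24*g - 20) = (g - 5)*(g + 1)*(g^2 - 4*g + 4) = (g - 5)*(g - 2)*(g + 1)*(g - 2)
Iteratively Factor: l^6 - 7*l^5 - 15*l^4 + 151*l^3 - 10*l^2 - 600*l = (l + 4)*(l^5 - 11*l^4 + 29*l^3 + 35*l^2 - 150*l) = (l - 5)*(l + 4)*(l^4 - 6*l^3 - l^2 + 30*l) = (l - 5)*(l + 2)*(l + 4)*(l^3 - 8*l^2 + 15*l) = (l - 5)*(l - 3)*(l + 2)*(l + 4)*(l^2 - 5*l) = l*(l - 5)*(l - 3)*(l + 2)*(l + 4)*(l - 5)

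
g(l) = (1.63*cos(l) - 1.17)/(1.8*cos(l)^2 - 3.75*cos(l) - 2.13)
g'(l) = (3.6*sin(l)*cos(l) - 3.75*sin(l))*(1.63*cos(l) - 1.17)/(1.8*cos(l)^2 - 3.75*cos(l) - 2.13)^2 - 1.63*sin(l)/(1.8*cos(l)^2 - 3.75*cos(l) - 2.13) = (2.934*cos(l)^2 - 4.212*cos(l) + 7.8594)*sin(l)/(3.24*cos(l)^4 - 13.5*cos(l)^3 + 6.3945*cos(l)^2 + 15.975*cos(l) + 4.5369)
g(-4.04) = -2.42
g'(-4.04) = 11.12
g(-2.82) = -0.89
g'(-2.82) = -0.49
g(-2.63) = -1.03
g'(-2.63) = -1.07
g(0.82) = 0.02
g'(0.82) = 0.31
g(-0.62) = -0.04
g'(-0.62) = -0.23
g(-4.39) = 2.22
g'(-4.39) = 15.53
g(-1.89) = 2.17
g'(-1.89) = -14.93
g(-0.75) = -0.01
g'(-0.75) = -0.28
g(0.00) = -0.11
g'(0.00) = 0.00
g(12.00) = -0.05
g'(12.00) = -0.21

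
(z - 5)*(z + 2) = z^2 - 3*z - 10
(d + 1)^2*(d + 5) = d^3 + 7*d^2 + 11*d + 5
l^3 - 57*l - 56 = (l - 8)*(l + 1)*(l + 7)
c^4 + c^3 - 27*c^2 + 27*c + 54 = (c - 3)^2*(c + 1)*(c + 6)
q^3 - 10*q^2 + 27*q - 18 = (q - 6)*(q - 3)*(q - 1)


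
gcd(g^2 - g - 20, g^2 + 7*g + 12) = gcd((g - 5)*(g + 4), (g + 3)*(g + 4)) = g + 4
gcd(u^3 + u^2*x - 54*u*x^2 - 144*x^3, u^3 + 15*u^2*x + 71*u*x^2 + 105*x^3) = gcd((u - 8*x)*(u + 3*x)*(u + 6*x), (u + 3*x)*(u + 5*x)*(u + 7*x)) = u + 3*x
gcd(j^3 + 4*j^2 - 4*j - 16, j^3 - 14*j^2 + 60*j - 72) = j - 2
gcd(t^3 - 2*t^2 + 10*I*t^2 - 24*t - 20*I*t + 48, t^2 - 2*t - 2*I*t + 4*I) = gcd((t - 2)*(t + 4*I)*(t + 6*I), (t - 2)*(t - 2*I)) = t - 2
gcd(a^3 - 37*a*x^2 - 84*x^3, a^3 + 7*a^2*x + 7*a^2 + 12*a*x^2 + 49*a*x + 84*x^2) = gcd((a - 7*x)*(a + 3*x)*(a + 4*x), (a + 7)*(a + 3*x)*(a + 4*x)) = a^2 + 7*a*x + 12*x^2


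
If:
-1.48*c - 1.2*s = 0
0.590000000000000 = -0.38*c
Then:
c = -1.55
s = 1.91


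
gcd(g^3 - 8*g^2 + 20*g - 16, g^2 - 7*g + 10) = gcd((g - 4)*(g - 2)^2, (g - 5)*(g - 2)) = g - 2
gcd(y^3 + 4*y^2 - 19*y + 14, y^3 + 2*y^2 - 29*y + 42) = y^2 + 5*y - 14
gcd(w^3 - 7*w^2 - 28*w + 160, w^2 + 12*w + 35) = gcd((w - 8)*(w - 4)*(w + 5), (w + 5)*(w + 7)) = w + 5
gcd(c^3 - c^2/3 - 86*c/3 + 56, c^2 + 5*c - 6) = c + 6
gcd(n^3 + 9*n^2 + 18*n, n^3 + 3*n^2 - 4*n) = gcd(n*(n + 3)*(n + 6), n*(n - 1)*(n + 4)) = n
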